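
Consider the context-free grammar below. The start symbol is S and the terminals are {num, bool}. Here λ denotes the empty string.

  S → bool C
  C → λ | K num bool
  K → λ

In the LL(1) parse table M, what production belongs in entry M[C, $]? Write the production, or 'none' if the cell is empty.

FIRST(S) = {bool}
FIRST(K) = {λ}
FIRST(C) = {λ, num}  (via K num bool)
FOLLOW(S) includes $ since S is the start symbol.
FOLLOW(S): S appears on no right-hand side. Thus FOLLOW(S) = {$}.
FOLLOW(C): in S→bool C, the suffix after C is empty, so FOLLOW(C) ⊇ FOLLOW(S) = {$}. Thus FOLLOW(C) = {$}.
For C → λ: FIRST(λ) = {λ}, so it goes in M[C, t] for t ∈ {}; since λ ∈ FIRST, also for every t ∈ FOLLOW(C) = {$}.
For C → K num bool: FIRST(K num bool) = {num}, so it goes in M[C, t] for t ∈ {num}.

C → λ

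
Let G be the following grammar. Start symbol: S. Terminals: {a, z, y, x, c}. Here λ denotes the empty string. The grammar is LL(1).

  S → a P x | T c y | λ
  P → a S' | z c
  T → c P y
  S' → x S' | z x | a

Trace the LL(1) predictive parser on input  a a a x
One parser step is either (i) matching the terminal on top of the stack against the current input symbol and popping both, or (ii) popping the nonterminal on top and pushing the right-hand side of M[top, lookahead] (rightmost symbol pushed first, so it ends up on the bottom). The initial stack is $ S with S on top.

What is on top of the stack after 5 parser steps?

step 1: stack=$ S  input=a a a x $  — expand S → a P x
step 2: stack=$ x P a  input=a a a x $  — match a
step 3: stack=$ x P  input=a a x $  — expand P → a S'
step 4: stack=$ x S' a  input=a a x $  — match a
step 5: stack=$ x S'  input=a x $  — expand S' → a
Stack after step 5: $ x a (top = a).

a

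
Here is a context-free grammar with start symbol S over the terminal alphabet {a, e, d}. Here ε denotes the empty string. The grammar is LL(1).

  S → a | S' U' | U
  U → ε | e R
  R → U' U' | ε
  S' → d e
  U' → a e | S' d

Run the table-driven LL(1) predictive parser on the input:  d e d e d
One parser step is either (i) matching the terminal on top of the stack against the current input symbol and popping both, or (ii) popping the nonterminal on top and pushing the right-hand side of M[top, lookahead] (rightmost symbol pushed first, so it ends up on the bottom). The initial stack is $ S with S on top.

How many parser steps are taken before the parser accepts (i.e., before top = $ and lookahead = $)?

step 1: stack=$ S  input=d e d e d $  — expand S → S' U'
step 2: stack=$ U' S'  input=d e d e d $  — expand S' → d e
step 3: stack=$ U' e d  input=d e d e d $  — match d
step 4: stack=$ U' e  input=e d e d $  — match e
step 5: stack=$ U'  input=d e d $  — expand U' → S' d
step 6: stack=$ d S'  input=d e d $  — expand S' → d e
step 7: stack=$ d e d  input=d e d $  — match d
step 8: stack=$ d e  input=e d $  — match e
step 9: stack=$ d  input=d $  — match d
Accept reached after 9 steps.

9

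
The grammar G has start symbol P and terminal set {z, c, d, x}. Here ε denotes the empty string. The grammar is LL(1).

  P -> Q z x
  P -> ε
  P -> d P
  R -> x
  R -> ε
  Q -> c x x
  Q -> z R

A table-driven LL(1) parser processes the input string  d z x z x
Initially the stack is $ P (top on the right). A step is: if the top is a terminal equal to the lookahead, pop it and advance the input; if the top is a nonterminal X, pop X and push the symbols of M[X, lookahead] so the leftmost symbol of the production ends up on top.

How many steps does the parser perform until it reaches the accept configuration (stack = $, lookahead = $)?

9

step 1: stack=$ P  input=d z x z x $  — expand P -> d P
step 2: stack=$ P d  input=d z x z x $  — match d
step 3: stack=$ P  input=z x z x $  — expand P -> Q z x
step 4: stack=$ x z Q  input=z x z x $  — expand Q -> z R
step 5: stack=$ x z R z  input=z x z x $  — match z
step 6: stack=$ x z R  input=x z x $  — expand R -> x
step 7: stack=$ x z x  input=x z x $  — match x
step 8: stack=$ x z  input=z x $  — match z
step 9: stack=$ x  input=x $  — match x
Accept reached after 9 steps.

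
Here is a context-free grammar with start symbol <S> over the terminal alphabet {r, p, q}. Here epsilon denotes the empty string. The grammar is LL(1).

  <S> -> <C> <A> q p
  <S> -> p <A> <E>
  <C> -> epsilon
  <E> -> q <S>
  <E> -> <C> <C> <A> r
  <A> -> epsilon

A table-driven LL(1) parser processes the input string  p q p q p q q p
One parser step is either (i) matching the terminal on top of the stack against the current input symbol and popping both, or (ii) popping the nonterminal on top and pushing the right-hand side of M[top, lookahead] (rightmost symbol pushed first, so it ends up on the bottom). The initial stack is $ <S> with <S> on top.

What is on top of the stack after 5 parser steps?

     Stack        Input              Action
  1  $ <S>        p q p q p q q p $  expand <S> -> p <A> <E>
  2  $ <E> <A> p  p q p q p q q p $  match p
  3  $ <E> <A>    q p q p q q p $    expand <A> -> epsilon
  4  $ <E>        q p q p q q p $    expand <E> -> q <S>
  5  $ <S> q      q p q p q q p $    match q
Stack after step 5: $ <S> (top = <S>).

<S>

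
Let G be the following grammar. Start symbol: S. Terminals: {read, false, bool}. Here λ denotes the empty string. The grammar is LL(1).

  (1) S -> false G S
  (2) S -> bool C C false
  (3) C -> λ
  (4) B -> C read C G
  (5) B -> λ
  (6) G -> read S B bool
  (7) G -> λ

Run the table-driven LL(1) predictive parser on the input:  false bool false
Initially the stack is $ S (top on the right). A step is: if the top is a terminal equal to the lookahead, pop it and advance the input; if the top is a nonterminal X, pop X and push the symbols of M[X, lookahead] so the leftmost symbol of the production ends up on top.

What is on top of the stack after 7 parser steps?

false

step 1: stack=$ S  input=false bool false $  — expand S -> false G S
step 2: stack=$ S G false  input=false bool false $  — match false
step 3: stack=$ S G  input=bool false $  — expand G -> λ
step 4: stack=$ S  input=bool false $  — expand S -> bool C C false
step 5: stack=$ false C C bool  input=bool false $  — match bool
step 6: stack=$ false C C  input=false $  — expand C -> λ
step 7: stack=$ false C  input=false $  — expand C -> λ
Stack after step 7: $ false (top = false).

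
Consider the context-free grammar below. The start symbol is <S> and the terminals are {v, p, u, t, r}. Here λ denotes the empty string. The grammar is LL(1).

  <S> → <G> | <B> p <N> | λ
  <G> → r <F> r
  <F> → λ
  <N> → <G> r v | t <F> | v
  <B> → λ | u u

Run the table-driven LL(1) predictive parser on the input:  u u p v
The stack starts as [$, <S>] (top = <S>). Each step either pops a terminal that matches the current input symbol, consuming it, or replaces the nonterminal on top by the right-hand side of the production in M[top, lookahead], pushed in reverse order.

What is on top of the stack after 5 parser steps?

<N>

     Stack        Input      Action
  1  $ <S>        u u p v $  expand <S> → <B> p <N>
  2  $ <N> p <B>  u u p v $  expand <B> → u u
  3  $ <N> p u u  u u p v $  match u
  4  $ <N> p u    u p v $    match u
  5  $ <N> p      p v $      match p
Stack after step 5: $ <N> (top = <N>).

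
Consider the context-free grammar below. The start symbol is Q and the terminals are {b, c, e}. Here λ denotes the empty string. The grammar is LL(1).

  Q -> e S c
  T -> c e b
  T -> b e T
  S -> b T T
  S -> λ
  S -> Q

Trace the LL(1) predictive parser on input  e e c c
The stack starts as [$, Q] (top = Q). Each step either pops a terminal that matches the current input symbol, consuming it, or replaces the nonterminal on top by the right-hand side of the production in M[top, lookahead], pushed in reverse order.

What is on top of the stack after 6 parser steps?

step 1: stack=$ Q  input=e e c c $  — expand Q -> e S c
step 2: stack=$ c S e  input=e e c c $  — match e
step 3: stack=$ c S  input=e c c $  — expand S -> Q
step 4: stack=$ c Q  input=e c c $  — expand Q -> e S c
step 5: stack=$ c c S e  input=e c c $  — match e
step 6: stack=$ c c S  input=c c $  — expand S -> λ
Stack after step 6: $ c c (top = c).

c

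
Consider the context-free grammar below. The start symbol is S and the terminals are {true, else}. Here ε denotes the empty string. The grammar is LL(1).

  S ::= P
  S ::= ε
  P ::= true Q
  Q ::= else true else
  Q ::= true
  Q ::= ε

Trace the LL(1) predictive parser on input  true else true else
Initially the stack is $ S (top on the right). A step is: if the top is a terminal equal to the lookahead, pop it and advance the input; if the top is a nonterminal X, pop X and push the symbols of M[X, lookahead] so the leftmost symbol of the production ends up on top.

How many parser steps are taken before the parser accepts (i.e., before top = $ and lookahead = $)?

7

step 1: stack=$ S  input=true else true else $  — expand S ::= P
step 2: stack=$ P  input=true else true else $  — expand P ::= true Q
step 3: stack=$ Q true  input=true else true else $  — match true
step 4: stack=$ Q  input=else true else $  — expand Q ::= else true else
step 5: stack=$ else true else  input=else true else $  — match else
step 6: stack=$ else true  input=true else $  — match true
step 7: stack=$ else  input=else $  — match else
Accept reached after 7 steps.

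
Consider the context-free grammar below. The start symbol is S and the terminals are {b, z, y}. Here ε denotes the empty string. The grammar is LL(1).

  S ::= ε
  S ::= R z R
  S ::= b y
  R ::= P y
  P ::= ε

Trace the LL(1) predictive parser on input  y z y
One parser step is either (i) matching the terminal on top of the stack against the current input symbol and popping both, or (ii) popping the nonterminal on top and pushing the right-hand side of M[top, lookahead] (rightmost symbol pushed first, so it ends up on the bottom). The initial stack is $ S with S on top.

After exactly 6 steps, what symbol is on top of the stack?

step 1: stack=$ S  input=y z y $  — expand S ::= R z R
step 2: stack=$ R z R  input=y z y $  — expand R ::= P y
step 3: stack=$ R z y P  input=y z y $  — expand P ::= ε
step 4: stack=$ R z y  input=y z y $  — match y
step 5: stack=$ R z  input=z y $  — match z
step 6: stack=$ R  input=y $  — expand R ::= P y
Stack after step 6: $ y P (top = P).

P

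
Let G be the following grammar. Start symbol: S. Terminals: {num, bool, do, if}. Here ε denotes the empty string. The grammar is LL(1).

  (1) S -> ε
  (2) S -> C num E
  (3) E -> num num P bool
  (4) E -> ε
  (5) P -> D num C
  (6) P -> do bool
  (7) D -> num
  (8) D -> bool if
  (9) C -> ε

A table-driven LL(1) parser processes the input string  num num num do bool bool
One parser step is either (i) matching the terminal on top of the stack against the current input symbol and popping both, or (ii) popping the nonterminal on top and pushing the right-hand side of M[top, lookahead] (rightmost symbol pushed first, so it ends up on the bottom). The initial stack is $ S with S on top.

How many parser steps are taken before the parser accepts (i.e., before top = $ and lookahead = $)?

10

step 1: stack=$ S  input=num num num do bool bool $  — expand S -> C num E
step 2: stack=$ E num C  input=num num num do bool bool $  — expand C -> ε
step 3: stack=$ E num  input=num num num do bool bool $  — match num
step 4: stack=$ E  input=num num do bool bool $  — expand E -> num num P bool
step 5: stack=$ bool P num num  input=num num do bool bool $  — match num
step 6: stack=$ bool P num  input=num do bool bool $  — match num
step 7: stack=$ bool P  input=do bool bool $  — expand P -> do bool
step 8: stack=$ bool bool do  input=do bool bool $  — match do
step 9: stack=$ bool bool  input=bool bool $  — match bool
step 10: stack=$ bool  input=bool $  — match bool
Accept reached after 10 steps.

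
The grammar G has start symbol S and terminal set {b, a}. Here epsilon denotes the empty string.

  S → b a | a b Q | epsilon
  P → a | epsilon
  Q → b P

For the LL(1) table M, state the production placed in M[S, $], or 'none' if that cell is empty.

S → epsilon

FIRST(S): from S→b a we get {b}; from S→a b Q we get {a}; from S→epsilon we get {epsilon}. So FIRST(S) = {epsilon, a, b}.
FIRST(P): from P→a we get {a}; from P→epsilon we get {epsilon}. So FIRST(P) = {epsilon, a}.
FIRST(Q): from Q→b P we get {b}. So FIRST(Q) = {b}.
FOLLOW(S) includes $ since S is the start symbol.
FOLLOW(S): S appears on no right-hand side. Thus FOLLOW(S) = {$}.
For S → b a: FIRST(b a) = {b}, so it goes in M[S, t] for t ∈ {b}.
For S → a b Q: FIRST(a b Q) = {a}, so it goes in M[S, t] for t ∈ {a}.
For S → epsilon: FIRST(epsilon) = {epsilon}, so it goes in M[S, t] for t ∈ {}; since epsilon ∈ FIRST, also for every t ∈ FOLLOW(S) = {$}.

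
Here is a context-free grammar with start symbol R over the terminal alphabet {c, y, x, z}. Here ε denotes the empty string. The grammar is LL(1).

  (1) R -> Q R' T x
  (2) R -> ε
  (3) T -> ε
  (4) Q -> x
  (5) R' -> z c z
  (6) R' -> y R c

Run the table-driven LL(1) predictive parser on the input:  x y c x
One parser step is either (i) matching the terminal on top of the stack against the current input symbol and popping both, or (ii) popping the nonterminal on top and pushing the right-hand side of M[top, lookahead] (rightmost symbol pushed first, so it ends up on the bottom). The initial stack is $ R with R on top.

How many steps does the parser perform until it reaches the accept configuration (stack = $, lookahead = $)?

step 1: stack=$ R  input=x y c x $  — expand R -> Q R' T x
step 2: stack=$ x T R' Q  input=x y c x $  — expand Q -> x
step 3: stack=$ x T R' x  input=x y c x $  — match x
step 4: stack=$ x T R'  input=y c x $  — expand R' -> y R c
step 5: stack=$ x T c R y  input=y c x $  — match y
step 6: stack=$ x T c R  input=c x $  — expand R -> ε
step 7: stack=$ x T c  input=c x $  — match c
step 8: stack=$ x T  input=x $  — expand T -> ε
step 9: stack=$ x  input=x $  — match x
Accept reached after 9 steps.

9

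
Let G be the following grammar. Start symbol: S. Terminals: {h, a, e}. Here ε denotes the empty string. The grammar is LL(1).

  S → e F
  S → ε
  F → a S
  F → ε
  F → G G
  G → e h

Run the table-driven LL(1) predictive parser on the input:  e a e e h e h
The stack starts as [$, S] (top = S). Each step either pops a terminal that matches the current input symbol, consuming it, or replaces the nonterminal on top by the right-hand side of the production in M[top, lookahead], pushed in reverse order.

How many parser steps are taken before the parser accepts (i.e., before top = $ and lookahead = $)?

step 1: stack=$ S  input=e a e e h e h $  — expand S → e F
step 2: stack=$ F e  input=e a e e h e h $  — match e
step 3: stack=$ F  input=a e e h e h $  — expand F → a S
step 4: stack=$ S a  input=a e e h e h $  — match a
step 5: stack=$ S  input=e e h e h $  — expand S → e F
step 6: stack=$ F e  input=e e h e h $  — match e
step 7: stack=$ F  input=e h e h $  — expand F → G G
step 8: stack=$ G G  input=e h e h $  — expand G → e h
step 9: stack=$ G h e  input=e h e h $  — match e
step 10: stack=$ G h  input=h e h $  — match h
step 11: stack=$ G  input=e h $  — expand G → e h
step 12: stack=$ h e  input=e h $  — match e
step 13: stack=$ h  input=h $  — match h
Accept reached after 13 steps.

13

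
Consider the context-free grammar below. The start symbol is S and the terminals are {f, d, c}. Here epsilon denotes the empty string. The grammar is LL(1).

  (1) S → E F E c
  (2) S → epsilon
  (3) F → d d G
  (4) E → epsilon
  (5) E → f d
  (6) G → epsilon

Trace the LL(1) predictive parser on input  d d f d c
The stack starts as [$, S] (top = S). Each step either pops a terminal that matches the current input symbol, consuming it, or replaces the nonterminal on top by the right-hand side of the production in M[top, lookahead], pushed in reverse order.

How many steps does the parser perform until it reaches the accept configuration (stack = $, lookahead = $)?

10

step 1: stack=$ S  input=d d f d c $  — expand S → E F E c
step 2: stack=$ c E F E  input=d d f d c $  — expand E → epsilon
step 3: stack=$ c E F  input=d d f d c $  — expand F → d d G
step 4: stack=$ c E G d d  input=d d f d c $  — match d
step 5: stack=$ c E G d  input=d f d c $  — match d
step 6: stack=$ c E G  input=f d c $  — expand G → epsilon
step 7: stack=$ c E  input=f d c $  — expand E → f d
step 8: stack=$ c d f  input=f d c $  — match f
step 9: stack=$ c d  input=d c $  — match d
step 10: stack=$ c  input=c $  — match c
Accept reached after 10 steps.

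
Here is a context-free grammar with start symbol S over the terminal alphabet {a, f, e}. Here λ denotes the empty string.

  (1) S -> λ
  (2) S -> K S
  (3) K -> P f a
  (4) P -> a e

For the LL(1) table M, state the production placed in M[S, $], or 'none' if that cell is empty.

S -> λ

FIRST(P) = {a}
FIRST(K) = {a}  (via P f a)
FIRST(S) = {λ, a}  (via K S)
FOLLOW(S) includes $ since S is the start symbol.
FOLLOW(S): in S->K S, the suffix after S is empty (adds nothing new). Thus FOLLOW(S) = {$}.
For S -> λ: FIRST(λ) = {λ}, so it goes in M[S, t] for t ∈ {}; since λ ∈ FIRST, also for every t ∈ FOLLOW(S) = {$}.
For S -> K S: FIRST(K S) = {a}, so it goes in M[S, t] for t ∈ {a}.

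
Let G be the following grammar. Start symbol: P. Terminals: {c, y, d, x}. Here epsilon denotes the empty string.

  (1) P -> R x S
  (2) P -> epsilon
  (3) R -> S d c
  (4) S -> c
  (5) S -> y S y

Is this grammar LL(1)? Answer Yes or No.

Yes

FIRST(P) = {epsilon, c, y}
FIRST(R) = {c, y}
FIRST(S) = {c, y}
FOLLOW(P) = {$}
FOLLOW(R) = {x}
FOLLOW(S) = {$, d, y}
Each cell of M receives at most one production.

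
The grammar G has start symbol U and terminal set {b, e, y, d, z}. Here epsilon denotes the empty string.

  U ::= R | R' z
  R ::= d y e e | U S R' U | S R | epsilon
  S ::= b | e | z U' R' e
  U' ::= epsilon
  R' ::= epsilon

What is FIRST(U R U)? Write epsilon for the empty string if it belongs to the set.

{epsilon, b, d, e, z}

FIRST(S) = {b, e, z}
FIRST(U') = {epsilon}
FIRST(R') = {epsilon}
FIRST(U) = {epsilon, b, d, e, z}  (via R, R' z)
FIRST(R) = {epsilon, b, d, e, z}  (via U S R' U, S R)
FIRST(U R U): take FIRST of each symbol in turn, carrying on past any symbol whose FIRST contains epsilon; result {epsilon, b, d, e, z}.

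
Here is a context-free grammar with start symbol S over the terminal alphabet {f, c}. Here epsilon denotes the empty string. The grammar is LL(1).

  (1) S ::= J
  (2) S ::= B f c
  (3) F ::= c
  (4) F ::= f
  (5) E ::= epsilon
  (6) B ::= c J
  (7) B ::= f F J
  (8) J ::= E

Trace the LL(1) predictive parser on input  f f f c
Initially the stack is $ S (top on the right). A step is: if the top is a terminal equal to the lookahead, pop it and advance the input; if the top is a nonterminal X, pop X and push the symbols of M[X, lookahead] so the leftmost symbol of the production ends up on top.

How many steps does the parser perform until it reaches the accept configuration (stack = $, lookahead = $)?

9

step 1: stack=$ S  input=f f f c $  — expand S ::= B f c
step 2: stack=$ c f B  input=f f f c $  — expand B ::= f F J
step 3: stack=$ c f J F f  input=f f f c $  — match f
step 4: stack=$ c f J F  input=f f c $  — expand F ::= f
step 5: stack=$ c f J f  input=f f c $  — match f
step 6: stack=$ c f J  input=f c $  — expand J ::= E
step 7: stack=$ c f E  input=f c $  — expand E ::= epsilon
step 8: stack=$ c f  input=f c $  — match f
step 9: stack=$ c  input=c $  — match c
Accept reached after 9 steps.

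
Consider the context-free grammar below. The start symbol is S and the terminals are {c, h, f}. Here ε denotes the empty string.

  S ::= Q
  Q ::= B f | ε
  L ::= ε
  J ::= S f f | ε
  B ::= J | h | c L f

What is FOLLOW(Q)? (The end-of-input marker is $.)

FIRST(L) = {ε}
FIRST(S) = {ε, c, f, h}  (via Q)
FIRST(J) = {ε, c, f, h}  (via S f f)
FIRST(B) = {ε, c, f, h}  (via J)
FIRST(Q) = {ε, c, f, h}  (via B f)
FOLLOW(S) includes $ since S is the start symbol.
FOLLOW(S): in J::=S f f, S is followed by f f with FIRST {f}. Thus FOLLOW(S) = {$, f}.
FOLLOW(Q): in S::=Q, the suffix after Q is empty, so FOLLOW(Q) ⊇ FOLLOW(S) = {$, f}. Thus FOLLOW(Q) = {$, f}.
FOLLOW(L): in B::=c L f, L is followed by f with FIRST {f}. Thus FOLLOW(L) = {f}.
FOLLOW(B): in Q::=B f, B is followed by f with FIRST {f}. Thus FOLLOW(B) = {f}.
FOLLOW(J): in B::=J, the suffix after J is empty, so FOLLOW(J) ⊇ FOLLOW(B) = {f}. Thus FOLLOW(J) = {f}.

{$, f}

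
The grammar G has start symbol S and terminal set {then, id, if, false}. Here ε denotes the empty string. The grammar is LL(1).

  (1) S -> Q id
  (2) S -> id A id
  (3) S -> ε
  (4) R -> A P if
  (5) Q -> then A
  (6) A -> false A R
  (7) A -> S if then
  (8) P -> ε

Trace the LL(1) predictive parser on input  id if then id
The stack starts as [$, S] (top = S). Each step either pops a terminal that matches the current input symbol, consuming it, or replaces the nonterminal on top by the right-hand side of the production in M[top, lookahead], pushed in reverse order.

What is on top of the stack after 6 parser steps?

     Stack           Input            Action
  1  $ S             id if then id $  expand S -> id A id
  2  $ id A id       id if then id $  match id
  3  $ id A          if then id $     expand A -> S if then
  4  $ id then if S  if then id $     expand S -> ε
  5  $ id then if    if then id $     match if
  6  $ id then       then id $        match then
Stack after step 6: $ id (top = id).

id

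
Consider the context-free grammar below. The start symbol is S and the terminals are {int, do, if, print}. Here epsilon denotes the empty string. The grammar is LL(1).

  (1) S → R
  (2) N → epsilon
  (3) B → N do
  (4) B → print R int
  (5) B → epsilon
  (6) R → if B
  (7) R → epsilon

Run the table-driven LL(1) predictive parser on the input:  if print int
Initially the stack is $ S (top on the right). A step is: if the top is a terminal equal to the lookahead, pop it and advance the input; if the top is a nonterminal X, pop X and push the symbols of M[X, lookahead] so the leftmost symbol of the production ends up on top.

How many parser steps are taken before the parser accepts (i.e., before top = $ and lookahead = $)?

7

     Stack          Input           Action
  1  $ S            if print int $  expand S → R
  2  $ R            if print int $  expand R → if B
  3  $ B if         if print int $  match if
  4  $ B            print int $     expand B → print R int
  5  $ int R print  print int $     match print
  6  $ int R        int $           expand R → epsilon
  7  $ int          int $           match int
Accept reached after 7 steps.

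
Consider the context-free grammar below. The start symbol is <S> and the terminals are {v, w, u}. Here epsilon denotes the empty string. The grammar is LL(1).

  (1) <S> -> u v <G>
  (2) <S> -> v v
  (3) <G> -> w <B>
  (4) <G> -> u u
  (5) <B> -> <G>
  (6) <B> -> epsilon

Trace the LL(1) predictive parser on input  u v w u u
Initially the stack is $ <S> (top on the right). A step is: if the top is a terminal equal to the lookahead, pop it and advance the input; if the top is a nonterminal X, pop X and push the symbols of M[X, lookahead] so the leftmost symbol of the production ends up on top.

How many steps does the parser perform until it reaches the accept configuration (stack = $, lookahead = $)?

9

     Stack      Input        Action
  1  $ <S>      u v w u u $  expand <S> -> u v <G>
  2  $ <G> v u  u v w u u $  match u
  3  $ <G> v    v w u u $    match v
  4  $ <G>      w u u $      expand <G> -> w <B>
  5  $ <B> w    w u u $      match w
  6  $ <B>      u u $        expand <B> -> <G>
  7  $ <G>      u u $        expand <G> -> u u
  8  $ u u      u u $        match u
  9  $ u        u $          match u
Accept reached after 9 steps.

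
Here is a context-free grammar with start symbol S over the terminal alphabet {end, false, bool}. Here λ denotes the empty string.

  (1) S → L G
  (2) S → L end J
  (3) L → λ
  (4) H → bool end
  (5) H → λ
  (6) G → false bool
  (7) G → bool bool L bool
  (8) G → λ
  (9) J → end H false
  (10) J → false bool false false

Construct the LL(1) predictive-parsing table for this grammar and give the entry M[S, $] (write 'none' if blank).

FIRST(L) = {λ}
FIRST(H) = {λ, bool}
FIRST(G) = {λ, bool, false}
FIRST(J) = {end, false}
FIRST(S) = {λ, bool, end, false}  (via L G, L end J)
FOLLOW(S) includes $ since S is the start symbol.
FOLLOW(S): S appears on no right-hand side. Thus FOLLOW(S) = {$}.
For S → L G: FIRST(L G) = {λ, bool, false}, so it goes in M[S, t] for t ∈ {bool, false}; since λ ∈ FIRST, also for every t ∈ FOLLOW(S) = {$}.
For S → L end J: FIRST(L end J) = {end}, so it goes in M[S, t] for t ∈ {end}.

S → L G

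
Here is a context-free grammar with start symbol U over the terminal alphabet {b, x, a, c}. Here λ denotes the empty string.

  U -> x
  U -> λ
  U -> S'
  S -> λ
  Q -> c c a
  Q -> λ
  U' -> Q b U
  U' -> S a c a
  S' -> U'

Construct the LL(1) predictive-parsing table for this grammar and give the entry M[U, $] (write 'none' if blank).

FIRST(S): from S->λ we get {λ}. So FIRST(S) = {λ}.
FIRST(Q): from Q->c c a we get {c}; from Q->λ we get {λ}. So FIRST(Q) = {λ, c}.
FIRST(U'): from U'->Q b U we get {b, c}; from U'->S a c a we get {a}. So FIRST(U') = {a, b, c}.
FIRST(S'): from S'->U' we get {a, b, c}. So FIRST(S') = {a, b, c}.
FIRST(U): from U->x we get {x}; from U->λ we get {λ}; from U->S' we get {a, b, c}. So FIRST(U) = {λ, a, b, c, x}.
FOLLOW(U) includes $ since U is the start symbol.
FOLLOW(U): in U'->Q b U, the suffix after U is empty, so FOLLOW(U) ⊇ FOLLOW(U') = {$}. Thus FOLLOW(U) = {$}.
FOLLOW(U'): in S'->U', the suffix after U' is empty, so FOLLOW(U') ⊇ FOLLOW(S') = {$}. Thus FOLLOW(U') = {$}.
For U -> x: FIRST(x) = {x}, so it goes in M[U, t] for t ∈ {x}.
For U -> λ: FIRST(λ) = {λ}, so it goes in M[U, t] for t ∈ {}; since λ ∈ FIRST, also for every t ∈ FOLLOW(U) = {$}.
For U -> S': FIRST(S') = {a, b, c}, so it goes in M[U, t] for t ∈ {a, b, c}.

U -> λ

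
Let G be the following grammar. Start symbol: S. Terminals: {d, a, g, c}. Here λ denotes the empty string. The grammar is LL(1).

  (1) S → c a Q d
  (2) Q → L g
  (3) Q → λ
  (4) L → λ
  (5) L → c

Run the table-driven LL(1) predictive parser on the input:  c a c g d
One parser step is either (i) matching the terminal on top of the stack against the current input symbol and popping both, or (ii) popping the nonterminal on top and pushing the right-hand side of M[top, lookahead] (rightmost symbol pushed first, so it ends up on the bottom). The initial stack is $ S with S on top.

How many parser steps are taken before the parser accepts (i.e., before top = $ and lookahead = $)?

8

     Stack      Input        Action
  1  $ S        c a c g d $  expand S → c a Q d
  2  $ d Q a c  c a c g d $  match c
  3  $ d Q a    a c g d $    match a
  4  $ d Q      c g d $      expand Q → L g
  5  $ d g L    c g d $      expand L → c
  6  $ d g c    c g d $      match c
  7  $ d g      g d $        match g
  8  $ d        d $          match d
Accept reached after 8 steps.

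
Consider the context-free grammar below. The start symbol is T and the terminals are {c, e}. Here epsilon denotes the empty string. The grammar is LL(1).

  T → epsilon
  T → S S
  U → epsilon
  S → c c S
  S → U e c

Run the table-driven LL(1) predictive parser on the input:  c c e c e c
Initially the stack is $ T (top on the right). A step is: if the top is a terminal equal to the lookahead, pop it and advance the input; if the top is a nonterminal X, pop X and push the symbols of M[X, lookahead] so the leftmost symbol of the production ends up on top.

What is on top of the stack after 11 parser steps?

step 1: stack=$ T  input=c c e c e c $  — expand T → S S
step 2: stack=$ S S  input=c c e c e c $  — expand S → c c S
step 3: stack=$ S S c c  input=c c e c e c $  — match c
step 4: stack=$ S S c  input=c e c e c $  — match c
step 5: stack=$ S S  input=e c e c $  — expand S → U e c
step 6: stack=$ S c e U  input=e c e c $  — expand U → epsilon
step 7: stack=$ S c e  input=e c e c $  — match e
step 8: stack=$ S c  input=c e c $  — match c
step 9: stack=$ S  input=e c $  — expand S → U e c
step 10: stack=$ c e U  input=e c $  — expand U → epsilon
step 11: stack=$ c e  input=e c $  — match e
Stack after step 11: $ c (top = c).

c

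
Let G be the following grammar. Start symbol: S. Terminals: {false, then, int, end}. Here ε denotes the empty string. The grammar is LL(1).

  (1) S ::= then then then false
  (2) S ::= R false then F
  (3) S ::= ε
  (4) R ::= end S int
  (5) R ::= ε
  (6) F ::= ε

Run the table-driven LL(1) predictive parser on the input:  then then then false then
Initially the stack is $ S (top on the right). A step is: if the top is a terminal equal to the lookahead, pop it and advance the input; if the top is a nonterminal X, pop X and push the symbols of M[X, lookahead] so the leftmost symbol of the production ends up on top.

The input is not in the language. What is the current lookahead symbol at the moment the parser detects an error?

     Stack                   Input                        Action
  1  $ S                     then then then false then $  expand S ::= then then then false
  2  $ false then then then  then then then false then $  match then
  3  $ false then then       then then false then $       match then
  4  $ false then            then false then $            match then
  5  $ false                 false then $                 match false
  6  $                       then $                       error: stack empty but input remains

then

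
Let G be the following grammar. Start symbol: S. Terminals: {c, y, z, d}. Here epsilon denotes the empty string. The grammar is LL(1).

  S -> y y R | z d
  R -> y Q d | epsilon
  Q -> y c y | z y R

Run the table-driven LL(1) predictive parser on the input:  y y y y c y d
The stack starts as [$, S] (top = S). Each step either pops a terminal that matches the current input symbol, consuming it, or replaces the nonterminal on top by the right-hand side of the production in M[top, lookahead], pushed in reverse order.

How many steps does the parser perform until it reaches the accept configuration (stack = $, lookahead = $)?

10

      Stack      Input            Action
   1  $ S        y y y y c y d $  expand S -> y y R
   2  $ R y y    y y y y c y d $  match y
   3  $ R y      y y y c y d $    match y
   4  $ R        y y c y d $      expand R -> y Q d
   5  $ d Q y    y y c y d $      match y
   6  $ d Q      y c y d $        expand Q -> y c y
   7  $ d y c y  y c y d $        match y
   8  $ d y c    c y d $          match c
   9  $ d y      y d $            match y
  10  $ d        d $              match d
Accept reached after 10 steps.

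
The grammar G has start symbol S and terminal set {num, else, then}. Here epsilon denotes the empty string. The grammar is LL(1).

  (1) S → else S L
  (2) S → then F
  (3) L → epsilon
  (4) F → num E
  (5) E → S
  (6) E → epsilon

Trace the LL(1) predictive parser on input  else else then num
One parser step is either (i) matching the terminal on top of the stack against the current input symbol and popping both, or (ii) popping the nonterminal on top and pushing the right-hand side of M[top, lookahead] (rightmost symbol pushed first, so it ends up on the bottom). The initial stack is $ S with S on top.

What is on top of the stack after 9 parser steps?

step 1: stack=$ S  input=else else then num $  — expand S → else S L
step 2: stack=$ L S else  input=else else then num $  — match else
step 3: stack=$ L S  input=else then num $  — expand S → else S L
step 4: stack=$ L L S else  input=else then num $  — match else
step 5: stack=$ L L S  input=then num $  — expand S → then F
step 6: stack=$ L L F then  input=then num $  — match then
step 7: stack=$ L L F  input=num $  — expand F → num E
step 8: stack=$ L L E num  input=num $  — match num
step 9: stack=$ L L E  input=$  — expand E → epsilon
Stack after step 9: $ L L (top = L).

L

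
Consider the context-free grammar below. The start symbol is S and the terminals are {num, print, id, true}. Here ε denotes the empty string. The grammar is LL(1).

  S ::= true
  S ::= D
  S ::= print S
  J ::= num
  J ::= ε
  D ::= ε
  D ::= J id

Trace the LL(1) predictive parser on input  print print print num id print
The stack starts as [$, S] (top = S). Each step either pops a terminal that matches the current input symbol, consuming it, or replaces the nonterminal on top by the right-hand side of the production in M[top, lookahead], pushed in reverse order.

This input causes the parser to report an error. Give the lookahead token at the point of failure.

print

step 1: stack=$ S  input=print print print num id print $  — expand S ::= print S
step 2: stack=$ S print  input=print print print num id print $  — match print
step 3: stack=$ S  input=print print num id print $  — expand S ::= print S
step 4: stack=$ S print  input=print print num id print $  — match print
step 5: stack=$ S  input=print num id print $  — expand S ::= print S
step 6: stack=$ S print  input=print num id print $  — match print
step 7: stack=$ S  input=num id print $  — expand S ::= D
step 8: stack=$ D  input=num id print $  — expand D ::= J id
step 9: stack=$ id J  input=num id print $  — expand J ::= num
step 10: stack=$ id num  input=num id print $  — match num
step 11: stack=$ id  input=id print $  — match id
step 12: stack=$  input=print $  — error: stack empty but input remains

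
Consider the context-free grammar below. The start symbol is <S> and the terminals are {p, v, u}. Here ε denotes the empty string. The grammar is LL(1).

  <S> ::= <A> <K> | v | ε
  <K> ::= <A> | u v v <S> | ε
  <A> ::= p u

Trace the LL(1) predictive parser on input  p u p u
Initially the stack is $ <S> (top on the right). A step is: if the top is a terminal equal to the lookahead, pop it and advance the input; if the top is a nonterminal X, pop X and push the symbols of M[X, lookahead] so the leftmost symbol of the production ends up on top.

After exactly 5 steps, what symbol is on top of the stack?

     Stack      Input      Action
  1  $ <S>      p u p u $  expand <S> ::= <A> <K>
  2  $ <K> <A>  p u p u $  expand <A> ::= p u
  3  $ <K> u p  p u p u $  match p
  4  $ <K> u    u p u $    match u
  5  $ <K>      p u $      expand <K> ::= <A>
Stack after step 5: $ <A> (top = <A>).

<A>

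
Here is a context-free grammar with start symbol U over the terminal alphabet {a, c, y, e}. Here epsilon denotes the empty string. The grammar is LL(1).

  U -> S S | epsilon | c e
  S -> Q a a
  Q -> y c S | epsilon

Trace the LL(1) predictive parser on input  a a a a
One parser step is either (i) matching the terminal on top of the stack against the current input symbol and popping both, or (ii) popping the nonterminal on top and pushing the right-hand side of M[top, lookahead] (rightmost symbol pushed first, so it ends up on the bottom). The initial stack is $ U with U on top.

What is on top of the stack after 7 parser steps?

a

     Stack      Input      Action
  1  $ U        a a a a $  expand U -> S S
  2  $ S S      a a a a $  expand S -> Q a a
  3  $ S a a Q  a a a a $  expand Q -> epsilon
  4  $ S a a    a a a a $  match a
  5  $ S a      a a a $    match a
  6  $ S        a a $      expand S -> Q a a
  7  $ a a Q    a a $      expand Q -> epsilon
Stack after step 7: $ a a (top = a).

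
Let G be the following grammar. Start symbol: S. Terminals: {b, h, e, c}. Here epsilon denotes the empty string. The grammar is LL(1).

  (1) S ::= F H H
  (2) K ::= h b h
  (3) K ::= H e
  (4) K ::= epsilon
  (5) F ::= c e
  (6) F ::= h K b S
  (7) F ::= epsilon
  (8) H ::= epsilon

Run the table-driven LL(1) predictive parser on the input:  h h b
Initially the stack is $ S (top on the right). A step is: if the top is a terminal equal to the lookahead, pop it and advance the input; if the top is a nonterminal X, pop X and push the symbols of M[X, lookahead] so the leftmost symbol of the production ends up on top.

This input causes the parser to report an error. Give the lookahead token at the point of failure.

$

step 1: stack=$ S  input=h h b $  — expand S ::= F H H
step 2: stack=$ H H F  input=h h b $  — expand F ::= h K b S
step 3: stack=$ H H S b K h  input=h h b $  — match h
step 4: stack=$ H H S b K  input=h b $  — expand K ::= h b h
step 5: stack=$ H H S b h b h  input=h b $  — match h
step 6: stack=$ H H S b h b  input=b $  — match b
step 7: stack=$ H H S b h  input=$  — error: top is terminal h but lookahead is $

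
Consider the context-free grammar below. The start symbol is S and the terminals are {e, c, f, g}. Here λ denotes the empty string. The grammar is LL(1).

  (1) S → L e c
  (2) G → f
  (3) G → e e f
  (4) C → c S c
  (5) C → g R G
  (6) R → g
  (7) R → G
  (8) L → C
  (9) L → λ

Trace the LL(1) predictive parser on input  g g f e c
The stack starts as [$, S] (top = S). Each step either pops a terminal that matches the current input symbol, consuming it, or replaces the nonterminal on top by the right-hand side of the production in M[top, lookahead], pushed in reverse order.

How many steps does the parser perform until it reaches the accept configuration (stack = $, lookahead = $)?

step 1: stack=$ S  input=g g f e c $  — expand S → L e c
step 2: stack=$ c e L  input=g g f e c $  — expand L → C
step 3: stack=$ c e C  input=g g f e c $  — expand C → g R G
step 4: stack=$ c e G R g  input=g g f e c $  — match g
step 5: stack=$ c e G R  input=g f e c $  — expand R → g
step 6: stack=$ c e G g  input=g f e c $  — match g
step 7: stack=$ c e G  input=f e c $  — expand G → f
step 8: stack=$ c e f  input=f e c $  — match f
step 9: stack=$ c e  input=e c $  — match e
step 10: stack=$ c  input=c $  — match c
Accept reached after 10 steps.

10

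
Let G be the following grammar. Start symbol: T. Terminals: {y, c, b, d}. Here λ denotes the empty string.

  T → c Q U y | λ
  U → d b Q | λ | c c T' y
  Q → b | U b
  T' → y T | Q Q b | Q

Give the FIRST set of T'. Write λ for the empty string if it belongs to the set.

FIRST(T) = {λ, c}
FIRST(U) = {λ, c, d}
FIRST(Q) = {b, c, d}  (via U b)
FIRST(T') = {b, c, d, y}  (via Q Q b, Q)

{b, c, d, y}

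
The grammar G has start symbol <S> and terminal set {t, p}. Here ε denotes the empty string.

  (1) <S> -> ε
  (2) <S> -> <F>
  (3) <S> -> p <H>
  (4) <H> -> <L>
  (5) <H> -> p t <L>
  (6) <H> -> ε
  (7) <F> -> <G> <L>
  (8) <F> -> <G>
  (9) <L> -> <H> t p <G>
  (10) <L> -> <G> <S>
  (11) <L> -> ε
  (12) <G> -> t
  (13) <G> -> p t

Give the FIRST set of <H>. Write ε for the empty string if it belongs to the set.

{ε, p, t}

FIRST(<G>): from <G>->t we get {t}; from <G>->p t we get {p}. So FIRST(<G>) = {p, t}.
FIRST(<F>): from <F>-><G> <L> we get {p, t}; from <F>-><G> we get {p, t}. So FIRST(<F>) = {p, t}.
FIRST(<S>): from <S>->ε we get {ε}; from <S>-><F> we get {p, t}; from <S>->p <H> we get {p}. So FIRST(<S>) = {ε, p, t}.
FIRST(<H>): from <H>-><L> we get {ε, p, t}; from <H>->p t <L> we get {p}; from <H>->ε we get {ε}. So FIRST(<H>) = {ε, p, t}.
FIRST(<L>): from <L>-><H> t p <G> we get {p, t}; from <L>-><G> <S> we get {p, t}; from <L>->ε we get {ε}. So FIRST(<L>) = {ε, p, t}.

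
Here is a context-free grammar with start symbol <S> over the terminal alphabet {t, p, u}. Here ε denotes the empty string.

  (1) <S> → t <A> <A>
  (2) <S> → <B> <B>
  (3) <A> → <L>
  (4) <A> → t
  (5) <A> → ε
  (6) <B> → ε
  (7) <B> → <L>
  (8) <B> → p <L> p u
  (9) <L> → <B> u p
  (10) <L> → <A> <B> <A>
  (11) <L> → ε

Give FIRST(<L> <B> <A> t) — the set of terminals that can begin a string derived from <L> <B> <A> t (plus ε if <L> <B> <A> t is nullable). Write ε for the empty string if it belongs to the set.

FIRST(<S>) = {ε, p, t, u}  (via <B> <B>)
FIRST(<A>) = {ε, p, t, u}  (via <L>)
FIRST(<B>) = {ε, p, t, u}  (via <L>)
FIRST(<L>) = {ε, p, t, u}  (via <B> u p, <A> <B> <A>)
FIRST(<L> <B> <A> t): take FIRST of each symbol in turn, carrying on past any symbol whose FIRST contains ε; result {p, t, u}.

{p, t, u}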